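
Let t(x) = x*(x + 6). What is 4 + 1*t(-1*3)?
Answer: -5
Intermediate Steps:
t(x) = x*(6 + x)
4 + 1*t(-1*3) = 4 + 1*((-1*3)*(6 - 1*3)) = 4 + 1*(-3*(6 - 3)) = 4 + 1*(-3*3) = 4 + 1*(-9) = 4 - 9 = -5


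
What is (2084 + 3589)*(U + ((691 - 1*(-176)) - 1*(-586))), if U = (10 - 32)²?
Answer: 10988601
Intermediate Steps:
U = 484 (U = (-22)² = 484)
(2084 + 3589)*(U + ((691 - 1*(-176)) - 1*(-586))) = (2084 + 3589)*(484 + ((691 - 1*(-176)) - 1*(-586))) = 5673*(484 + ((691 + 176) + 586)) = 5673*(484 + (867 + 586)) = 5673*(484 + 1453) = 5673*1937 = 10988601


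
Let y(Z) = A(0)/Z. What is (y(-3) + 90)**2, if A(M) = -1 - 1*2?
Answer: 8281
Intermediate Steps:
A(M) = -3 (A(M) = -1 - 2 = -3)
y(Z) = -3/Z
(y(-3) + 90)**2 = (-3/(-3) + 90)**2 = (-3*(-1/3) + 90)**2 = (1 + 90)**2 = 91**2 = 8281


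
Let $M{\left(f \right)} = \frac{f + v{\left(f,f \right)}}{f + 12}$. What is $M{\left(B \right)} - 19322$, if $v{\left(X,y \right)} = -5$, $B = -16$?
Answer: $- \frac{77267}{4} \approx -19317.0$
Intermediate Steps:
$M{\left(f \right)} = \frac{-5 + f}{12 + f}$ ($M{\left(f \right)} = \frac{f - 5}{f + 12} = \frac{-5 + f}{12 + f}$)
$M{\left(B \right)} - 19322 = \frac{-5 - 16}{12 - 16} - 19322 = \frac{1}{-4} \left(-21\right) - 19322 = \left(- \frac{1}{4}\right) \left(-21\right) - 19322 = \frac{21}{4} - 19322 = - \frac{77267}{4}$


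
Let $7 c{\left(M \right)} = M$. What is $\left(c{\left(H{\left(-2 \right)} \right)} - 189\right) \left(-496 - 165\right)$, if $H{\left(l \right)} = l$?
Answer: $\frac{875825}{7} \approx 1.2512 \cdot 10^{5}$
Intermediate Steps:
$c{\left(M \right)} = \frac{M}{7}$
$\left(c{\left(H{\left(-2 \right)} \right)} - 189\right) \left(-496 - 165\right) = \left(\frac{1}{7} \left(-2\right) - 189\right) \left(-496 - 165\right) = \left(- \frac{2}{7} - 189\right) \left(-661\right) = \left(- \frac{1325}{7}\right) \left(-661\right) = \frac{875825}{7}$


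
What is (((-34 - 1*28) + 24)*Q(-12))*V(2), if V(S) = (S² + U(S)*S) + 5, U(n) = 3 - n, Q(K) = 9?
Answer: -3762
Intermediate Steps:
V(S) = 5 + S² + S*(3 - S) (V(S) = (S² + (3 - S)*S) + 5 = (S² + S*(3 - S)) + 5 = 5 + S² + S*(3 - S))
(((-34 - 1*28) + 24)*Q(-12))*V(2) = (((-34 - 1*28) + 24)*9)*(5 + 3*2) = (((-34 - 28) + 24)*9)*(5 + 6) = ((-62 + 24)*9)*11 = -38*9*11 = -342*11 = -3762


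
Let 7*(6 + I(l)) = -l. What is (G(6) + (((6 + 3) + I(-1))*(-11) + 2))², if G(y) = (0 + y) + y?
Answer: 20736/49 ≈ 423.18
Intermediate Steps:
I(l) = -6 - l/7 (I(l) = -6 + (-l)/7 = -6 - l/7)
G(y) = 2*y (G(y) = y + y = 2*y)
(G(6) + (((6 + 3) + I(-1))*(-11) + 2))² = (2*6 + (((6 + 3) + (-6 - ⅐*(-1)))*(-11) + 2))² = (12 + ((9 + (-6 + ⅐))*(-11) + 2))² = (12 + ((9 - 41/7)*(-11) + 2))² = (12 + ((22/7)*(-11) + 2))² = (12 + (-242/7 + 2))² = (12 - 228/7)² = (-144/7)² = 20736/49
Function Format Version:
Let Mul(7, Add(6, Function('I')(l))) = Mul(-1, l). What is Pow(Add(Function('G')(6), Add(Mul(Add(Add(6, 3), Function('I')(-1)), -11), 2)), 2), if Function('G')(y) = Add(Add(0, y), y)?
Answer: Rational(20736, 49) ≈ 423.18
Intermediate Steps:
Function('I')(l) = Add(-6, Mul(Rational(-1, 7), l)) (Function('I')(l) = Add(-6, Mul(Rational(1, 7), Mul(-1, l))) = Add(-6, Mul(Rational(-1, 7), l)))
Function('G')(y) = Mul(2, y) (Function('G')(y) = Add(y, y) = Mul(2, y))
Pow(Add(Function('G')(6), Add(Mul(Add(Add(6, 3), Function('I')(-1)), -11), 2)), 2) = Pow(Add(Mul(2, 6), Add(Mul(Add(Add(6, 3), Add(-6, Mul(Rational(-1, 7), -1))), -11), 2)), 2) = Pow(Add(12, Add(Mul(Add(9, Add(-6, Rational(1, 7))), -11), 2)), 2) = Pow(Add(12, Add(Mul(Add(9, Rational(-41, 7)), -11), 2)), 2) = Pow(Add(12, Add(Mul(Rational(22, 7), -11), 2)), 2) = Pow(Add(12, Add(Rational(-242, 7), 2)), 2) = Pow(Add(12, Rational(-228, 7)), 2) = Pow(Rational(-144, 7), 2) = Rational(20736, 49)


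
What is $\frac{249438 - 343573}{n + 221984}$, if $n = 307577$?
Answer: $- \frac{94135}{529561} \approx -0.17776$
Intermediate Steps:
$\frac{249438 - 343573}{n + 221984} = \frac{249438 - 343573}{307577 + 221984} = - \frac{94135}{529561}$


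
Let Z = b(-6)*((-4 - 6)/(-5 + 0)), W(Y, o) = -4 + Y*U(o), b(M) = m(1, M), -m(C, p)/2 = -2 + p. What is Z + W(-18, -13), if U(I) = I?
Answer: 262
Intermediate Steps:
m(C, p) = 4 - 2*p (m(C, p) = -2*(-2 + p) = 4 - 2*p)
b(M) = 4 - 2*M
W(Y, o) = -4 + Y*o
Z = 32 (Z = (4 - 2*(-6))*((-4 - 6)/(-5 + 0)) = (4 + 12)*(-10/(-5)) = 16*(-10*(-1/5)) = 16*2 = 32)
Z + W(-18, -13) = 32 + (-4 - 18*(-13)) = 32 + (-4 + 234) = 32 + 230 = 262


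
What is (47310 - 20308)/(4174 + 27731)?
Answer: 27002/31905 ≈ 0.84632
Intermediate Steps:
(47310 - 20308)/(4174 + 27731) = 27002/31905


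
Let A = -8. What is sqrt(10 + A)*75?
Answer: 75*sqrt(2) ≈ 106.07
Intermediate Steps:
sqrt(10 + A)*75 = sqrt(10 - 8)*75 = sqrt(2)*75 = 75*sqrt(2)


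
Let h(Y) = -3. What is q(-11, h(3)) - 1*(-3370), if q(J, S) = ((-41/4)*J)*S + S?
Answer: 12115/4 ≈ 3028.8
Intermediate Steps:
q(J, S) = S - 41*J*S/4 (q(J, S) = ((-41*¼)*J)*S + S = (-41*J/4)*S + S = -41*J*S/4 + S = S - 41*J*S/4)
q(-11, h(3)) - 1*(-3370) = (¼)*(-3)*(4 - 41*(-11)) - 1*(-3370) = (¼)*(-3)*(4 + 451) + 3370 = (¼)*(-3)*455 + 3370 = -1365/4 + 3370 = 12115/4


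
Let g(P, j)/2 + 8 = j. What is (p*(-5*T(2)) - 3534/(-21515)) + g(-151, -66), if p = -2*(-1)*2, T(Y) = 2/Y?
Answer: -3610986/21515 ≈ -167.84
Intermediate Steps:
g(P, j) = -16 + 2*j
p = 4 (p = 2*2 = 4)
(p*(-5*T(2)) - 3534/(-21515)) + g(-151, -66) = (4*(-10/2) - 3534/(-21515)) + (-16 + 2*(-66)) = (4*(-10/2) - 3534*(-1/21515)) + (-16 - 132) = (4*(-5*1) + 3534/21515) - 148 = (4*(-5) + 3534/21515) - 148 = (-20 + 3534/21515) - 148 = -426766/21515 - 148 = -3610986/21515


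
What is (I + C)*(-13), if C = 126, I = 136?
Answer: -3406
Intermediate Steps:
(I + C)*(-13) = (136 + 126)*(-13) = 262*(-13) = -3406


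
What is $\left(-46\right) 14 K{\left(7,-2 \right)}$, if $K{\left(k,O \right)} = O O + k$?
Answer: $-7084$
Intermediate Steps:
$K{\left(k,O \right)} = k + O^{2}$ ($K{\left(k,O \right)} = O^{2} + k = k + O^{2}$)
$\left(-46\right) 14 K{\left(7,-2 \right)} = \left(-46\right) 14 \left(7 + \left(-2\right)^{2}\right) = - 644 \left(7 + 4\right) = \left(-644\right) 11 = -7084$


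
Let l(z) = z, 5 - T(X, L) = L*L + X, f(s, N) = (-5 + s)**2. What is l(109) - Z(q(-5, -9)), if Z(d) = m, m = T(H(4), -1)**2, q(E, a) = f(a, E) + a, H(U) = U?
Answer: 109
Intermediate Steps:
T(X, L) = 5 - X - L**2 (T(X, L) = 5 - (L*L + X) = 5 - (L**2 + X) = 5 - (X + L**2) = 5 + (-X - L**2) = 5 - X - L**2)
q(E, a) = a + (-5 + a)**2 (q(E, a) = (-5 + a)**2 + a = a + (-5 + a)**2)
m = 0 (m = (5 - 1*4 - 1*(-1)**2)**2 = (5 - 4 - 1*1)**2 = (5 - 4 - 1)**2 = 0**2 = 0)
Z(d) = 0
l(109) - Z(q(-5, -9)) = 109 - 1*0 = 109 + 0 = 109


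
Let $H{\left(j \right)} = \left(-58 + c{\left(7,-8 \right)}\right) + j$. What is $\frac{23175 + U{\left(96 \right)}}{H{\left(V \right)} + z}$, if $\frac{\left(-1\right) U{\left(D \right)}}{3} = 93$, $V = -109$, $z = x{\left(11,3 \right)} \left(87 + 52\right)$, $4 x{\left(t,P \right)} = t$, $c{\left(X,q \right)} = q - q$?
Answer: $\frac{30528}{287} \approx 106.37$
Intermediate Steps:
$c{\left(X,q \right)} = 0$
$x{\left(t,P \right)} = \frac{t}{4}$
$z = \frac{1529}{4}$ ($z = \frac{1}{4} \cdot 11 \left(87 + 52\right) = \frac{11}{4} \cdot 139 = \frac{1529}{4} \approx 382.25$)
$H{\left(j \right)} = -58 + j$ ($H{\left(j \right)} = \left(-58 + 0\right) + j = -58 + j$)
$U{\left(D \right)} = -279$ ($U{\left(D \right)} = \left(-3\right) 93 = -279$)
$\frac{23175 + U{\left(96 \right)}}{H{\left(V \right)} + z} = \frac{23175 - 279}{\left(-58 - 109\right) + \frac{1529}{4}} = \frac{22896}{-167 + \frac{1529}{4}} = \frac{22896}{\frac{861}{4}} = 22896 \cdot \frac{4}{861} = \frac{30528}{287}$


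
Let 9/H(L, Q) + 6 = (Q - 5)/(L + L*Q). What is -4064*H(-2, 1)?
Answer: 36576/5 ≈ 7315.2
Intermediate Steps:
H(L, Q) = 9/(-6 + (-5 + Q)/(L + L*Q)) (H(L, Q) = 9/(-6 + (Q - 5)/(L + L*Q)) = 9/(-6 + (-5 + Q)/(L + L*Q)))
-4064*H(-2, 1) = -(-36576)*(-2)*(1 + 1)/(5 - 1*1 + 6*(-2) + 6*(-2)*1) = -(-36576)*(-2)*2/(5 - 1 - 12 - 12) = -(-36576)*(-2)*2/(-20) = -(-36576)*(-2)*(-1)*2/20 = -4064*(-9/5) = 36576/5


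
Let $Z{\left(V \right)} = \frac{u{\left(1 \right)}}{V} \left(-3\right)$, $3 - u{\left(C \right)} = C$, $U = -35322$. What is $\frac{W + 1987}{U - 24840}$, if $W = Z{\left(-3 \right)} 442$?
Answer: $- \frac{957}{20054} \approx -0.047721$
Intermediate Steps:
$u{\left(C \right)} = 3 - C$
$Z{\left(V \right)} = - \frac{6}{V}$ ($Z{\left(V \right)} = \frac{3 - 1}{V} \left(-3\right) = \frac{2}{V} \left(-3\right) = - \frac{6}{V}$)
$W = 884$ ($W = - \frac{6}{-3} \cdot 442 = \left(-6\right) \left(- \frac{1}{3}\right) 442 = 2 \cdot 442 = 884$)
$\frac{W + 1987}{U - 24840} = \frac{884 + 1987}{-35322 - 24840} = \frac{2871}{-60162} = 2871 \left(- \frac{1}{60162}\right) = - \frac{957}{20054}$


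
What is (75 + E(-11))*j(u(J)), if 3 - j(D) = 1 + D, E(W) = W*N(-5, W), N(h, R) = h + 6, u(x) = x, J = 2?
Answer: 0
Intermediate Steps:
N(h, R) = 6 + h
E(W) = W (E(W) = W*(6 - 5) = W*1 = W)
j(D) = 2 - D (j(D) = 3 - (1 + D) = 3 + (-1 - D) = 2 - D)
(75 + E(-11))*j(u(J)) = (75 - 11)*(2 - 1*2) = 64*(2 - 2) = 64*0 = 0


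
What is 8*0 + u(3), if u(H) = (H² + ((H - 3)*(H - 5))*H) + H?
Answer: 12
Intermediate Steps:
u(H) = H + H² + H*(-5 + H)*(-3 + H) (u(H) = (H² + ((-3 + H)*(-5 + H))*H) + H = (H² + ((-5 + H)*(-3 + H))*H) + H = (H² + H*(-5 + H)*(-3 + H)) + H = H + H² + H*(-5 + H)*(-3 + H))
8*0 + u(3) = 8*0 + 3*(16 + 3² - 7*3) = 0 + 3*(16 + 9 - 21) = 0 + 3*4 = 0 + 12 = 12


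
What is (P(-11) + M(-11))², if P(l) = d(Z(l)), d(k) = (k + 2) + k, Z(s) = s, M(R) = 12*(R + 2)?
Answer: 16384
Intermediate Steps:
M(R) = 24 + 12*R (M(R) = 12*(2 + R) = 24 + 12*R)
d(k) = 2 + 2*k (d(k) = (2 + k) + k = 2 + 2*k)
P(l) = 2 + 2*l
(P(-11) + M(-11))² = ((2 + 2*(-11)) + (24 + 12*(-11)))² = ((2 - 22) + (24 - 132))² = (-20 - 108)² = (-128)² = 16384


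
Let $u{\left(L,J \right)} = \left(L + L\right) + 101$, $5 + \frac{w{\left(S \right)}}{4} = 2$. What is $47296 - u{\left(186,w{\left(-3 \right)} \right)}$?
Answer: $46823$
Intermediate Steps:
$w{\left(S \right)} = -12$ ($w{\left(S \right)} = -20 + 4 \cdot 2 = -20 + 8 = -12$)
$u{\left(L,J \right)} = 101 + 2 L$ ($u{\left(L,J \right)} = 2 L + 101 = 101 + 2 L$)
$47296 - u{\left(186,w{\left(-3 \right)} \right)} = 47296 - \left(101 + 2 \cdot 186\right) = 47296 - \left(101 + 372\right) = 47296 - 473 = 46823$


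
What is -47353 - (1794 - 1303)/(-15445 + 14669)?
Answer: -36745437/776 ≈ -47352.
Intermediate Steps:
-47353 - (1794 - 1303)/(-15445 + 14669) = -47353 - 491/(-776) = -47353 - 491*(-1)/776 = -47353 - 1*(-491/776) = -47353 + 491/776 = -36745437/776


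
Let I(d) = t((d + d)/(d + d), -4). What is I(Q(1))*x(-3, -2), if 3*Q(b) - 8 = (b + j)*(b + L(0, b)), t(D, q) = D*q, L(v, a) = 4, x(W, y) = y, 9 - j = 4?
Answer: 8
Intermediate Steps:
j = 5 (j = 9 - 1*4 = 9 - 4 = 5)
Q(b) = 8/3 + (4 + b)*(5 + b)/3 (Q(b) = 8/3 + ((b + 5)*(b + 4))/3 = 8/3 + ((5 + b)*(4 + b))/3 = 8/3 + ((4 + b)*(5 + b))/3 = 8/3 + (4 + b)*(5 + b)/3)
I(d) = -4 (I(d) = ((d + d)/(d + d))*(-4) = ((2*d)/((2*d)))*(-4) = ((2*d)*(1/(2*d)))*(-4) = 1*(-4) = -4)
I(Q(1))*x(-3, -2) = -4*(-2) = 8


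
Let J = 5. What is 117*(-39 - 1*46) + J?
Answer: -9940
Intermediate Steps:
117*(-39 - 1*46) + J = 117*(-39 - 1*46) + 5 = 117*(-39 - 46) + 5 = 117*(-85) + 5 = -9945 + 5 = -9940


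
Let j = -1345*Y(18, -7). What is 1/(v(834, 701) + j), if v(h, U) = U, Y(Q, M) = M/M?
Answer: -1/644 ≈ -0.0015528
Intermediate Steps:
Y(Q, M) = 1
j = -1345 (j = -1345*1 = -1345)
1/(v(834, 701) + j) = 1/(701 - 1345) = 1/(-644) = -1/644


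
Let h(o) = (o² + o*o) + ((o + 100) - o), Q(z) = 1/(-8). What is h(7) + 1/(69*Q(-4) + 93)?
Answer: 133658/675 ≈ 198.01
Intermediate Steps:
Q(z) = -⅛
h(o) = 100 + 2*o² (h(o) = (o² + o²) + ((100 + o) - o) = 2*o² + 100 = 100 + 2*o²)
h(7) + 1/(69*Q(-4) + 93) = (100 + 2*7²) + 1/(69*(-⅛) + 93) = (100 + 2*49) + 1/(-69/8 + 93) = (100 + 98) + 1/(675/8) = 198 + 8/675 = 133658/675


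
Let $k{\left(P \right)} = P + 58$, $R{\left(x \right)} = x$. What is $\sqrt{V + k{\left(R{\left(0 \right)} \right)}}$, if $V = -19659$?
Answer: $i \sqrt{19601} \approx 140.0 i$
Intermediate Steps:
$k{\left(P \right)} = 58 + P$
$\sqrt{V + k{\left(R{\left(0 \right)} \right)}} = \sqrt{-19659 + \left(58 + 0\right)} = \sqrt{-19659 + 58} = \sqrt{-19601} = i \sqrt{19601}$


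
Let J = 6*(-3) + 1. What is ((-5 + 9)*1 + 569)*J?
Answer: -9741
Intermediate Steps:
J = -17 (J = -18 + 1 = -17)
((-5 + 9)*1 + 569)*J = ((-5 + 9)*1 + 569)*(-17) = (4*1 + 569)*(-17) = (4 + 569)*(-17) = 573*(-17) = -9741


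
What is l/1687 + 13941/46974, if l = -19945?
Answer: -304459321/26415046 ≈ -11.526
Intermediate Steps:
l/1687 + 13941/46974 = -19945/1687 + 13941/46974 = -19945*1/1687 + 13941*(1/46974) = -19945/1687 + 4647/15658 = -304459321/26415046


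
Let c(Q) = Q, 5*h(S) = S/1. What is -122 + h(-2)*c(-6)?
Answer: -598/5 ≈ -119.60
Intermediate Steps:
h(S) = S/5 (h(S) = (S/1)/5 = (S*1)/5 = S/5)
-122 + h(-2)*c(-6) = -122 + ((⅕)*(-2))*(-6) = -122 - ⅖*(-6) = -122 + 12/5 = -598/5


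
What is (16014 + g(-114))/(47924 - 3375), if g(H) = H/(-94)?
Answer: 752715/2093803 ≈ 0.35950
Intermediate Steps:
g(H) = -H/94 (g(H) = H*(-1/94) = -H/94)
(16014 + g(-114))/(47924 - 3375) = (16014 - 1/94*(-114))/(47924 - 3375) = (16014 + 57/47)/44549 = (752715/47)*(1/44549) = 752715/2093803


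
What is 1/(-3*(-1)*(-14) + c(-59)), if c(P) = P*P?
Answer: 1/3439 ≈ 0.00029078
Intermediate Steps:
c(P) = P²
1/(-3*(-1)*(-14) + c(-59)) = 1/(-3*(-1)*(-14) + (-59)²) = 1/(3*(-14) + 3481) = 1/(-42 + 3481) = 1/3439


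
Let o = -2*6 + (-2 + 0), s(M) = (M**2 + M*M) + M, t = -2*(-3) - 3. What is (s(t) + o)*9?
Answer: 63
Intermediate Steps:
t = 3 (t = 6 - 3 = 3)
s(M) = M + 2*M**2 (s(M) = (M**2 + M**2) + M = 2*M**2 + M = M + 2*M**2)
o = -14 (o = -12 - 2 = -14)
(s(t) + o)*9 = (3*(1 + 2*3) - 14)*9 = (3*(1 + 6) - 14)*9 = (3*7 - 14)*9 = (21 - 14)*9 = 7*9 = 63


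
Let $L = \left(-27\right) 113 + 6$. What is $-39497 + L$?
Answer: $-42542$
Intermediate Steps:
$L = -3045$ ($L = -3051 + 6 = -3045$)
$-39497 + L = -39497 - 3045 = -42542$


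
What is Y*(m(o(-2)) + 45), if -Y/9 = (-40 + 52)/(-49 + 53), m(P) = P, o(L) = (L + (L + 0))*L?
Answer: -1431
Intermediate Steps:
o(L) = 2*L² (o(L) = (L + L)*L = (2*L)*L = 2*L²)
Y = -27 (Y = -9*(-40 + 52)/(-49 + 53) = -108/4 = -9*3 = -27)
Y*(m(o(-2)) + 45) = -27*(2*(-2)² + 45) = -27*(2*4 + 45) = -27*(8 + 45) = -27*53 = -1431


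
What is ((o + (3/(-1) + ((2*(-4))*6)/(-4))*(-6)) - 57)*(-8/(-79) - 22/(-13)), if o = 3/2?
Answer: -201699/1027 ≈ -196.40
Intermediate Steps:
o = 3/2 (o = 3*(1/2) = 3/2 ≈ 1.5000)
((o + (3/(-1) + ((2*(-4))*6)/(-4))*(-6)) - 57)*(-8/(-79) - 22/(-13)) = ((3/2 + (3/(-1) + ((2*(-4))*6)/(-4))*(-6)) - 57)*(-8/(-79) - 22/(-13)) = ((3/2 + (3*(-1) - 8*6*(-1/4))*(-6)) - 57)*(-8*(-1/79) - 22*(-1/13)) = ((3/2 + (-3 - 48*(-1/4))*(-6)) - 57)*(8/79 + 22/13) = ((3/2 + (-3 + 12)*(-6)) - 57)*(1842/1027) = ((3/2 + 9*(-6)) - 57)*(1842/1027) = ((3/2 - 54) - 57)*(1842/1027) = (-105/2 - 57)*(1842/1027) = -219/2*1842/1027 = -201699/1027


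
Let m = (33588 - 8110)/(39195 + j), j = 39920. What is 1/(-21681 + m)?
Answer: -79115/1715266837 ≈ -4.6124e-5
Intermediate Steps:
m = 25478/79115 (m = (33588 - 8110)/(39195 + 39920) = 25478/79115 ≈ 0.32204)
1/(-21681 + m) = 1/(-21681 + 25478/79115) = 1/(-1715266837/79115) = -79115/1715266837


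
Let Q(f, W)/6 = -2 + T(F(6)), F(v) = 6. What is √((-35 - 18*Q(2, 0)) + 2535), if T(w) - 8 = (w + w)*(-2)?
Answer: 2*√1111 ≈ 66.663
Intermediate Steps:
T(w) = 8 - 4*w (T(w) = 8 + (w + w)*(-2) = 8 + (2*w)*(-2) = 8 - 4*w)
Q(f, W) = -108 (Q(f, W) = 6*(-2 + (8 - 4*6)) = 6*(-2 + (8 - 24)) = 6*(-2 - 16) = 6*(-18) = -108)
√((-35 - 18*Q(2, 0)) + 2535) = √((-35 - 18*(-108)) + 2535) = √((-35 + 1944) + 2535) = √(1909 + 2535) = √4444 = 2*√1111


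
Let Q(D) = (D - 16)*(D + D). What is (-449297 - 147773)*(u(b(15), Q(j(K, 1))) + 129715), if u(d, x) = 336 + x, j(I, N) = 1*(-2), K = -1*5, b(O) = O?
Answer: -77692539610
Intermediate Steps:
K = -5
j(I, N) = -2
Q(D) = 2*D*(-16 + D) (Q(D) = (-16 + D)*(2*D) = 2*D*(-16 + D))
(-449297 - 147773)*(u(b(15), Q(j(K, 1))) + 129715) = (-449297 - 147773)*((336 + 2*(-2)*(-16 - 2)) + 129715) = -597070*((336 + 2*(-2)*(-18)) + 129715) = -597070*((336 + 72) + 129715) = -597070*(408 + 129715) = -597070*130123 = -77692539610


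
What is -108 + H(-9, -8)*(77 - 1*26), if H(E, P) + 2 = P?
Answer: -618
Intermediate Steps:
H(E, P) = -2 + P
-108 + H(-9, -8)*(77 - 1*26) = -108 + (-2 - 8)*(77 - 1*26) = -108 - 10*(77 - 26) = -108 - 10*51 = -108 - 510 = -618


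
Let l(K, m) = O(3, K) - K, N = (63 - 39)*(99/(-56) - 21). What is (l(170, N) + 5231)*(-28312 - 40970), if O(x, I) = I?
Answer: -362414142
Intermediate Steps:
N = -3825/7 (N = 24*(99*(-1/56) - 21) = 24*(-99/56 - 21) = 24*(-1275/56) = -3825/7 ≈ -546.43)
l(K, m) = 0 (l(K, m) = K - K = 0)
(l(170, N) + 5231)*(-28312 - 40970) = (0 + 5231)*(-28312 - 40970) = 5231*(-69282) = -362414142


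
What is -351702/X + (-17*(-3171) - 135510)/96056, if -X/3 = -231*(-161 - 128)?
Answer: 1937764809/2137534168 ≈ 0.90654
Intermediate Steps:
X = -200277 (X = -(-693)*(-161 - 128) = -(-693)*(-289) = -3*66759 = -200277)
-351702/X + (-17*(-3171) - 135510)/96056 = -351702/(-200277) + (-17*(-3171) - 135510)/96056 = -351702*(-1/200277) + (53907 - 135510)*(1/96056) = 39078/22253 - 81603*1/96056 = 39078/22253 - 81603/96056 = 1937764809/2137534168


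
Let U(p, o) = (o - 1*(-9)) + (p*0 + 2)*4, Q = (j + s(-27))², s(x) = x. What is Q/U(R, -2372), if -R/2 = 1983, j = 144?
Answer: -4563/785 ≈ -5.8127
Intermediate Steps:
Q = 13689 (Q = (144 - 27)² = 117² = 13689)
R = -3966 (R = -2*1983 = -3966)
U(p, o) = 17 + o (U(p, o) = (o + 9) + (0 + 2)*4 = (9 + o) + 2*4 = (9 + o) + 8 = 17 + o)
Q/U(R, -2372) = 13689/(17 - 2372) = 13689/(-2355) = 13689*(-1/2355) = -4563/785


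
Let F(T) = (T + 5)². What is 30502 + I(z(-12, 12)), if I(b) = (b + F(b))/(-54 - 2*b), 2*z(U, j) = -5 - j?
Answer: 4514281/148 ≈ 30502.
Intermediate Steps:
F(T) = (5 + T)²
z(U, j) = -5/2 - j/2 (z(U, j) = (-5 - j)/2 = -5/2 - j/2)
I(b) = (b + (5 + b)²)/(-54 - 2*b)
30502 + I(z(-12, 12)) = 30502 + (-(-5/2 - ½*12) - (5 + (-5/2 - ½*12))²)/(2*(27 + (-5/2 - ½*12))) = 30502 + (-(-5/2 - 6) - (5 + (-5/2 - 6))²)/(2*(27 + (-5/2 - 6))) = 30502 + (-1*(-17/2) - (5 - 17/2)²)/(2*(27 - 17/2)) = 30502 + (17/2 - (-7/2)²)/(2*(37/2)) = 30502 + (½)*(2/37)*(17/2 - 1*49/4) = 30502 + (½)*(2/37)*(17/2 - 49/4) = 30502 + (½)*(2/37)*(-15/4) = 30502 - 15/148 = 4514281/148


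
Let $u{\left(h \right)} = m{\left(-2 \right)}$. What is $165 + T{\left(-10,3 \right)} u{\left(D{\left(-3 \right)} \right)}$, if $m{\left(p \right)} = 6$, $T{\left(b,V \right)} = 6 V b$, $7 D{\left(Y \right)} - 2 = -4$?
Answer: $-915$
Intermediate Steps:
$D{\left(Y \right)} = - \frac{2}{7}$ ($D{\left(Y \right)} = \frac{2}{7} + \frac{1}{7} \left(-4\right) = \frac{2}{7} - \frac{4}{7} = - \frac{2}{7}$)
$T{\left(b,V \right)} = 6 V b$
$u{\left(h \right)} = 6$
$165 + T{\left(-10,3 \right)} u{\left(D{\left(-3 \right)} \right)} = 165 + 6 \cdot 3 \left(-10\right) 6 = 165 - 1080 = -915$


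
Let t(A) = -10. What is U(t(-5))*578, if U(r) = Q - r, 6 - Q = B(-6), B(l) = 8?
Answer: 4624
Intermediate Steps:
Q = -2 (Q = 6 - 1*8 = 6 - 8 = -2)
U(r) = -2 - r
U(t(-5))*578 = (-2 - 1*(-10))*578 = (-2 + 10)*578 = 8*578 = 4624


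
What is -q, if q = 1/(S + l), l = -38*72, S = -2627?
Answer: 1/5363 ≈ 0.00018646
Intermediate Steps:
l = -2736
q = -1/5363 (q = 1/(-2627 - 2736) = 1/(-5363) = -1/5363 ≈ -0.00018646)
-q = -1*(-1/5363) = 1/5363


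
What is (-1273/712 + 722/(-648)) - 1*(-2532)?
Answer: 145858133/57672 ≈ 2529.1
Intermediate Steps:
(-1273/712 + 722/(-648)) - 1*(-2532) = (-1273*1/712 + 722*(-1/648)) + 2532 = (-1273/712 - 361/324) + 2532 = -167371/57672 + 2532 = 145858133/57672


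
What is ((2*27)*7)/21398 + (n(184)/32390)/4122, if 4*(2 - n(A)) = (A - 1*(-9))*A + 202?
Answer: 16758789331/952293596280 ≈ 0.017598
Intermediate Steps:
n(A) = -97/2 - A*(9 + A)/4 (n(A) = 2 - ((A - 1*(-9))*A + 202)/4 = 2 - ((A + 9)*A + 202)/4 = 2 - ((9 + A)*A + 202)/4 = 2 - (A*(9 + A) + 202)/4 = 2 - (202 + A*(9 + A))/4 = 2 + (-101/2 - A*(9 + A)/4) = -97/2 - A*(9 + A)/4)
((2*27)*7)/21398 + (n(184)/32390)/4122 = ((2*27)*7)/21398 + ((-97/2 - 9/4*184 - ¼*184²)/32390)/4122 = (54*7)*(1/21398) + ((-97/2 - 414 - ¼*33856)*(1/32390))*(1/4122) = 378*(1/21398) + ((-97/2 - 414 - 8464)*(1/32390))*(1/4122) = 189/10699 - 17853/2*1/32390*(1/4122) = 189/10699 - 17853/64780*1/4122 = 189/10699 - 5951/89007720 = 16758789331/952293596280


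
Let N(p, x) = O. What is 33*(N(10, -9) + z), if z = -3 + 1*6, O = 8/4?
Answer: 165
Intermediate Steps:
O = 2 (O = 8*(¼) = 2)
N(p, x) = 2
z = 3 (z = -3 + 6 = 3)
33*(N(10, -9) + z) = 33*(2 + 3) = 33*5 = 165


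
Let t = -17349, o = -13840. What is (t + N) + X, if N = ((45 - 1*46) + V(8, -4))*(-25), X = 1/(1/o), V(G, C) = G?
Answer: -31364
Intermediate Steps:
X = -13840 (X = 1/(1/(-13840)) = 1/(-1/13840) = -13840)
N = -175 (N = ((45 - 1*46) + 8)*(-25) = ((45 - 46) + 8)*(-25) = (-1 + 8)*(-25) = 7*(-25) = -175)
(t + N) + X = (-17349 - 175) - 13840 = -17524 - 13840 = -31364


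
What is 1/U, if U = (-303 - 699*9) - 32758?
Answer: -1/39352 ≈ -2.5412e-5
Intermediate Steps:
U = -39352 (U = (-303 - 6291) - 32758 = -6594 - 32758 = -39352)
1/U = 1/(-39352) = -1/39352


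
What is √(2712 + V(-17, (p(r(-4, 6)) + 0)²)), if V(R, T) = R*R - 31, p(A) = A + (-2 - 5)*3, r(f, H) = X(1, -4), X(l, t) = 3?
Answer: 3*√330 ≈ 54.498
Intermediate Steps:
r(f, H) = 3
p(A) = -21 + A (p(A) = A - 7*3 = A - 21 = -21 + A)
V(R, T) = -31 + R² (V(R, T) = R² - 31 = -31 + R²)
√(2712 + V(-17, (p(r(-4, 6)) + 0)²)) = √(2712 + (-31 + (-17)²)) = √(2712 + (-31 + 289)) = √(2712 + 258) = √2970 = 3*√330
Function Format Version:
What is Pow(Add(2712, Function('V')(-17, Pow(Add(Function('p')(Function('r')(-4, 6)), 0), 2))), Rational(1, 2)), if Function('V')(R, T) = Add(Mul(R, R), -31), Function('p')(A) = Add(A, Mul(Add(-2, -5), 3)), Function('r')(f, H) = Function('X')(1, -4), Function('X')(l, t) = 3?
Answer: Mul(3, Pow(330, Rational(1, 2))) ≈ 54.498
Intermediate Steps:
Function('r')(f, H) = 3
Function('p')(A) = Add(-21, A) (Function('p')(A) = Add(A, Mul(-7, 3)) = Add(A, -21) = Add(-21, A))
Function('V')(R, T) = Add(-31, Pow(R, 2)) (Function('V')(R, T) = Add(Pow(R, 2), -31) = Add(-31, Pow(R, 2)))
Pow(Add(2712, Function('V')(-17, Pow(Add(Function('p')(Function('r')(-4, 6)), 0), 2))), Rational(1, 2)) = Pow(Add(2712, Add(-31, Pow(-17, 2))), Rational(1, 2)) = Pow(Add(2712, Add(-31, 289)), Rational(1, 2)) = Pow(Add(2712, 258), Rational(1, 2)) = Pow(2970, Rational(1, 2)) = Mul(3, Pow(330, Rational(1, 2)))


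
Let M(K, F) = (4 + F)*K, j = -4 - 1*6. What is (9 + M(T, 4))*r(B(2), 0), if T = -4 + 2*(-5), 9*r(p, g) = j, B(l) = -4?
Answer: 1030/9 ≈ 114.44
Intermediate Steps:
j = -10 (j = -4 - 6 = -10)
r(p, g) = -10/9 (r(p, g) = (⅑)*(-10) = -10/9)
T = -14 (T = -4 - 10 = -14)
M(K, F) = K*(4 + F)
(9 + M(T, 4))*r(B(2), 0) = (9 - 14*(4 + 4))*(-10/9) = (9 - 14*8)*(-10/9) = (9 - 112)*(-10/9) = -103*(-10/9) = 1030/9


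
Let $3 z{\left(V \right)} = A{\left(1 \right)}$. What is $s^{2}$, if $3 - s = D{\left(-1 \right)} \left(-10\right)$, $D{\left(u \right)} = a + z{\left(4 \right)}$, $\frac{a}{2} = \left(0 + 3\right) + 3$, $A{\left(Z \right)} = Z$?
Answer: $\frac{143641}{9} \approx 15960.0$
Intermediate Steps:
$z{\left(V \right)} = \frac{1}{3}$ ($z{\left(V \right)} = \frac{1}{3} \cdot 1 = \frac{1}{3}$)
$a = 12$ ($a = 2 \left(\left(0 + 3\right) + 3\right) = 2 \left(3 + 3\right) = 2 \cdot 6 = 12$)
$D{\left(u \right)} = \frac{37}{3}$ ($D{\left(u \right)} = 12 + \frac{1}{3} = \frac{37}{3}$)
$s = \frac{379}{3}$ ($s = 3 - \frac{37}{3} \left(-10\right) = 3 - - \frac{370}{3} = 3 + \frac{370}{3} = \frac{379}{3} \approx 126.33$)
$s^{2} = \left(\frac{379}{3}\right)^{2} = \frac{143641}{9}$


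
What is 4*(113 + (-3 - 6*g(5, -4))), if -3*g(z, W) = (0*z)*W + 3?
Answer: 464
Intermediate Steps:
g(z, W) = -1 (g(z, W) = -((0*z)*W + 3)/3 = -(0*W + 3)/3 = -(0 + 3)/3 = -⅓*3 = -1)
4*(113 + (-3 - 6*g(5, -4))) = 4*(113 + (-3 - 6*(-1))) = 4*(113 + (-3 + 6)) = 4*(113 + 3) = 4*116 = 464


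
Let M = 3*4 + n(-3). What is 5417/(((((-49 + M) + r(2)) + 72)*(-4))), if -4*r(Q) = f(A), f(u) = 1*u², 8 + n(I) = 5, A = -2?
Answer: -5417/124 ≈ -43.685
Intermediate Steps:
n(I) = -3 (n(I) = -8 + 5 = -3)
M = 9 (M = 3*4 - 3 = 12 - 3 = 9)
f(u) = u²
r(Q) = -1 (r(Q) = -¼*(-2)² = -¼*4 = -1)
5417/(((((-49 + M) + r(2)) + 72)*(-4))) = 5417/(((((-49 + 9) - 1) + 72)*(-4))) = 5417/((((-40 - 1) + 72)*(-4))) = 5417/(((-41 + 72)*(-4))) = 5417/((31*(-4))) = 5417/(-124) = 5417*(-1/124) = -5417/124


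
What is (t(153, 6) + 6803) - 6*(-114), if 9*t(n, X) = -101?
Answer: 67282/9 ≈ 7475.8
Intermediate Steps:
t(n, X) = -101/9 (t(n, X) = (⅑)*(-101) = -101/9)
(t(153, 6) + 6803) - 6*(-114) = (-101/9 + 6803) - 6*(-114) = 61126/9 + 684 = 67282/9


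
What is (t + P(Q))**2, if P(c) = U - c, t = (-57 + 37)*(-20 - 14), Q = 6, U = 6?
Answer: 462400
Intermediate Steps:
t = 680 (t = -20*(-34) = 680)
P(c) = 6 - c
(t + P(Q))**2 = (680 + (6 - 1*6))**2 = (680 + (6 - 6))**2 = (680 + 0)**2 = 680**2 = 462400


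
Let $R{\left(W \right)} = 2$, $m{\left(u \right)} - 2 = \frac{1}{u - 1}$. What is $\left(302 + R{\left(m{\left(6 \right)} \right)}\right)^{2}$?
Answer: $92416$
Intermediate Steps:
$m{\left(u \right)} = 2 + \frac{1}{-1 + u}$ ($m{\left(u \right)} = 2 + \frac{1}{u - 1} = 2 + \frac{1}{-1 + u}$)
$\left(302 + R{\left(m{\left(6 \right)} \right)}\right)^{2} = \left(302 + 2\right)^{2} = 304^{2} = 92416$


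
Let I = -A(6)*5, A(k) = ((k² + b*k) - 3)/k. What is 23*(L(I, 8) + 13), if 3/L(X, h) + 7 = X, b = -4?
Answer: 8533/29 ≈ 294.24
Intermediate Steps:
A(k) = (-3 + k² - 4*k)/k (A(k) = ((k² - 4*k) - 3)/k = (-3 + k² - 4*k)/k)
I = -15/2 (I = -(-4 + 6 - 3/6)*5 = -(-4 + 6 - 3*⅙)*5 = -(-4 + 6 - ½)*5 = -1*3/2*5 = -3/2*5 = -15/2 ≈ -7.5000)
L(X, h) = 3/(-7 + X)
23*(L(I, 8) + 13) = 23*(3/(-7 - 15/2) + 13) = 23*(3/(-29/2) + 13) = 23*(3*(-2/29) + 13) = 23*(-6/29 + 13) = 23*(371/29) = 8533/29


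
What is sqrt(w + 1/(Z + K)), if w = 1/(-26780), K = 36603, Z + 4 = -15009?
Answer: sqrt(7501888095)/28909010 ≈ 0.0029961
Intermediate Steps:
Z = -15013 (Z = -4 - 15009 = -15013)
w = -1/26780 ≈ -3.7341e-5
sqrt(w + 1/(Z + K)) = sqrt(-1/26780 + 1/(-15013 + 36603)) = sqrt(-1/26780 + 1/21590) = sqrt(519/57818020) = sqrt(7501888095)/28909010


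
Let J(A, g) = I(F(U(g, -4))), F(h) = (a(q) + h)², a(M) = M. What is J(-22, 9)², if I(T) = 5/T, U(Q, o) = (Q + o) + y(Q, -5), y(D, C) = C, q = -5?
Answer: 1/25 ≈ 0.040000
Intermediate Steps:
U(Q, o) = -5 + Q + o (U(Q, o) = (Q + o) - 5 = -5 + Q + o)
F(h) = (-5 + h)²
J(A, g) = 5/(-14 + g)² (J(A, g) = 5/((-5 + (-5 + g - 4))²) = 5/((-5 + (-9 + g))²) = 5/((-14 + g)²) = 5/(-14 + g)²)
J(-22, 9)² = (5/(-14 + 9)²)² = (5/(-5)²)² = (5*(1/25))² = (⅕)² = 1/25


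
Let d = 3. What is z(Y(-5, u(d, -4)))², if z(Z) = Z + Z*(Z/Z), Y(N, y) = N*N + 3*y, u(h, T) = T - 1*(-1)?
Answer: 1024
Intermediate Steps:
u(h, T) = 1 + T (u(h, T) = T + 1 = 1 + T)
Y(N, y) = N² + 3*y
z(Z) = 2*Z (z(Z) = Z + Z*1 = Z + Z = 2*Z)
z(Y(-5, u(d, -4)))² = (2*((-5)² + 3*(1 - 4)))² = (2*(25 + 3*(-3)))² = (2*(25 - 9))² = (2*16)² = 32² = 1024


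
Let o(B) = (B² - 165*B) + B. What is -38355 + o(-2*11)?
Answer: -34263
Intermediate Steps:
o(B) = B² - 164*B
-38355 + o(-2*11) = -38355 + (-2*11)*(-164 - 2*11) = -38355 - 22*(-164 - 22) = -38355 - 22*(-186) = -38355 + 4092 = -34263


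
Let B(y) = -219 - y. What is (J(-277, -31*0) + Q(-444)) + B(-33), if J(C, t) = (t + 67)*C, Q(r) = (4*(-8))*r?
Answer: -4537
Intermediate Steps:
Q(r) = -32*r
J(C, t) = C*(67 + t) (J(C, t) = (67 + t)*C = C*(67 + t))
(J(-277, -31*0) + Q(-444)) + B(-33) = (-277*(67 - 31*0) - 32*(-444)) + (-219 - 1*(-33)) = (-277*(67 + 0) + 14208) + (-219 + 33) = (-277*67 + 14208) - 186 = (-18559 + 14208) - 186 = -4351 - 186 = -4537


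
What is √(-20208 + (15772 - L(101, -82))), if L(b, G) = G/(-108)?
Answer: I*√1437510/18 ≈ 66.609*I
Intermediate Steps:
L(b, G) = -G/108 (L(b, G) = G*(-1/108) = -G/108)
√(-20208 + (15772 - L(101, -82))) = √(-20208 + (15772 - (-1)*(-82)/108)) = √(-20208 + (15772 - 1*41/54)) = √(-20208 + (15772 - 41/54)) = √(-20208 + 851647/54) = √(-239585/54) = I*√1437510/18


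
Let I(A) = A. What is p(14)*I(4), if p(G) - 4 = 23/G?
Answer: 158/7 ≈ 22.571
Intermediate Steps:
p(G) = 4 + 23/G
p(14)*I(4) = (4 + 23/14)*4 = (79/14)*4 = 158/7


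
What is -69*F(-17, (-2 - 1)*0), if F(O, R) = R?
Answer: 0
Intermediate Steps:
-69*F(-17, (-2 - 1)*0) = -69*(-2 - 1)*0 = -(-207)*0 = -69*0 = 0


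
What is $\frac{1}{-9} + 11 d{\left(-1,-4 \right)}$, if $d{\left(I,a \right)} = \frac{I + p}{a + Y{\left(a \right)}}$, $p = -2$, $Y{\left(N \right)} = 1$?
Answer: $\frac{98}{9} \approx 10.889$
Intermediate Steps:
$d{\left(I,a \right)} = \frac{-2 + I}{1 + a}$ ($d{\left(I,a \right)} = \frac{I - 2}{a + 1} = \frac{-2 + I}{1 + a}$)
$\frac{1}{-9} + 11 d{\left(-1,-4 \right)} = \frac{1}{-9} + 11 \frac{-2 - 1}{1 - 4} = - \frac{1}{9} + 11 \frac{1}{-3} \left(-3\right) = - \frac{1}{9} + 11 \left(\left(- \frac{1}{3}\right) \left(-3\right)\right) = - \frac{1}{9} + 11 \cdot 1 = - \frac{1}{9} + 11 = \frac{98}{9}$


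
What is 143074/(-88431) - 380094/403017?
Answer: -30424448924/11879732109 ≈ -2.5610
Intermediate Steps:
143074/(-88431) - 380094/403017 = 143074*(-1/88431) - 380094*1/403017 = -143074/88431 - 126698/134339 = -30424448924/11879732109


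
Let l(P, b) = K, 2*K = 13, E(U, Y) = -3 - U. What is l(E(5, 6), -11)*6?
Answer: 39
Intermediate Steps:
K = 13/2 (K = (½)*13 = 13/2 ≈ 6.5000)
l(P, b) = 13/2
l(E(5, 6), -11)*6 = (13/2)*6 = 39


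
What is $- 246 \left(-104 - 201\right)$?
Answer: $75030$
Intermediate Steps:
$- 246 \left(-104 - 201\right) = \left(-246\right) \left(-305\right) = 75030$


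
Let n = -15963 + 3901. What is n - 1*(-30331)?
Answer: 18269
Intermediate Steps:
n = -12062
n - 1*(-30331) = -12062 - 1*(-30331) = -12062 + 30331 = 18269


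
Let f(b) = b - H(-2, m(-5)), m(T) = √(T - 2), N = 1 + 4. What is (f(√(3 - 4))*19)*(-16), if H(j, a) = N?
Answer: 1520 - 304*I ≈ 1520.0 - 304.0*I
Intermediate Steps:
N = 5
m(T) = √(-2 + T)
H(j, a) = 5
f(b) = -5 + b (f(b) = b - 1*5 = b - 5 = -5 + b)
(f(√(3 - 4))*19)*(-16) = ((-5 + √(3 - 4))*19)*(-16) = ((-5 + √(-1))*19)*(-16) = ((-5 + I)*19)*(-16) = (-95 + 19*I)*(-16) = 1520 - 304*I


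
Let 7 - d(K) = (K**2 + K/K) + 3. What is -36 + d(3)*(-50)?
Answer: 264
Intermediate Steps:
d(K) = 3 - K**2 (d(K) = 7 - ((K**2 + K/K) + 3) = 7 - ((K**2 + 1) + 3) = 7 - ((1 + K**2) + 3) = 7 - (4 + K**2) = 7 + (-4 - K**2) = 3 - K**2)
-36 + d(3)*(-50) = -36 + (3 - 1*3**2)*(-50) = -36 + (3 - 1*9)*(-50) = -36 + (3 - 9)*(-50) = -36 - 6*(-50) = -36 + 300 = 264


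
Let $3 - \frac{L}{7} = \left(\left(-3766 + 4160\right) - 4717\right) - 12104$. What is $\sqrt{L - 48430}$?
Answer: $2 \sqrt{16645} \approx 258.03$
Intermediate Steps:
$L = 115010$ ($L = 21 - 7 \left(\left(\left(-3766 + 4160\right) - 4717\right) - 12104\right) = 21 - 7 \left(\left(394 - 4717\right) - 12104\right) = 21 - 7 \left(-4323 - 12104\right) = 21 - -114989 = 21 + 114989 = 115010$)
$\sqrt{L - 48430} = \sqrt{115010 - 48430} = \sqrt{66580} = 2 \sqrt{16645}$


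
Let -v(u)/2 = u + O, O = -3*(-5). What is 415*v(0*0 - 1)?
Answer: -11620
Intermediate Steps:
O = 15
v(u) = -30 - 2*u (v(u) = -2*(u + 15) = -2*(15 + u) = -30 - 2*u)
415*v(0*0 - 1) = 415*(-30 - 2*(0*0 - 1)) = 415*(-30 - 2*(0 - 1)) = 415*(-30 - 2*(-1)) = 415*(-30 + 2) = 415*(-28) = -11620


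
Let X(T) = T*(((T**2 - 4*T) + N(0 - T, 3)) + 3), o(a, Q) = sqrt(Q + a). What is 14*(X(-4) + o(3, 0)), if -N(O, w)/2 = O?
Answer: -1512 + 14*sqrt(3) ≈ -1487.8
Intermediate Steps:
N(O, w) = -2*O
X(T) = T*(3 + T**2 - 2*T) (X(T) = T*(((T**2 - 4*T) - 2*(0 - T)) + 3) = T*(((T**2 - 4*T) - (-2)*T) + 3) = T*(((T**2 - 4*T) + 2*T) + 3) = T*((T**2 - 2*T) + 3) = T*(3 + T**2 - 2*T))
14*(X(-4) + o(3, 0)) = 14*(-4*(3 + (-4)**2 - 2*(-4)) + sqrt(0 + 3)) = 14*(-4*(3 + 16 + 8) + sqrt(3)) = 14*(-4*27 + sqrt(3)) = 14*(-108 + sqrt(3)) = -1512 + 14*sqrt(3)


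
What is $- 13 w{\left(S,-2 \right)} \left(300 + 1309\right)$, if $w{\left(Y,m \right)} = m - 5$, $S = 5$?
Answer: $146419$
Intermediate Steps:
$w{\left(Y,m \right)} = -5 + m$
$- 13 w{\left(S,-2 \right)} \left(300 + 1309\right) = - 13 \left(-5 - 2\right) \left(300 + 1309\right) = \left(-13\right) \left(-7\right) 1609 = 91 \cdot 1609 = 146419$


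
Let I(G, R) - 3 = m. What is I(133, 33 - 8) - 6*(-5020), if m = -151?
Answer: 29972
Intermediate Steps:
I(G, R) = -148 (I(G, R) = 3 - 151 = -148)
I(133, 33 - 8) - 6*(-5020) = -148 - 6*(-5020) = -148 - 1*(-30120) = -148 + 30120 = 29972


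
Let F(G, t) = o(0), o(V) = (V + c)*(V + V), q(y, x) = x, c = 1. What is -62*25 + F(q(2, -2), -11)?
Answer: -1550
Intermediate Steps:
o(V) = 2*V*(1 + V) (o(V) = (V + 1)*(V + V) = (1 + V)*(2*V) = 2*V*(1 + V))
F(G, t) = 0 (F(G, t) = 2*0*(1 + 0) = 2*0*1 = 0)
-62*25 + F(q(2, -2), -11) = -62*25 + 0 = -1550 + 0 = -1550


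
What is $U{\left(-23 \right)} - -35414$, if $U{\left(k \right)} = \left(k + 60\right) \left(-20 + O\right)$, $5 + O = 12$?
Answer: $34933$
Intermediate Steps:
$O = 7$ ($O = -5 + 12 = 7$)
$U{\left(k \right)} = -780 - 13 k$ ($U{\left(k \right)} = \left(k + 60\right) \left(-20 + 7\right) = \left(60 + k\right) \left(-13\right) = -780 - 13 k$)
$U{\left(-23 \right)} - -35414 = \left(-780 - -299\right) - -35414 = \left(-780 + 299\right) + 35414 = -481 + 35414 = 34933$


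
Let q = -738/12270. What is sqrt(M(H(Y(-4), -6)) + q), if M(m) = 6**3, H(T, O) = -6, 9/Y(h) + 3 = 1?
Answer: 13*sqrt(5343585)/2045 ≈ 14.695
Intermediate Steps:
Y(h) = -9/2 (Y(h) = 9/(-3 + 1) = 9/(-2) = 9*(-1/2) = -9/2)
M(m) = 216
q = -123/2045 (q = -738*1/12270 = -123/2045 ≈ -0.060147)
sqrt(M(H(Y(-4), -6)) + q) = sqrt(216 - 123/2045) = sqrt(441597/2045) = 13*sqrt(5343585)/2045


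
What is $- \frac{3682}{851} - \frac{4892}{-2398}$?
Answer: $- \frac{2333172}{1020349} \approx -2.2866$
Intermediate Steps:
$- \frac{3682}{851} - \frac{4892}{-2398} = \left(-3682\right) \frac{1}{851} - - \frac{2446}{1199} = - \frac{3682}{851} + \frac{2446}{1199} = - \frac{2333172}{1020349}$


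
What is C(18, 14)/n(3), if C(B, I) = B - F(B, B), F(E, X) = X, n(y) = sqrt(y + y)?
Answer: 0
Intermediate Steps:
n(y) = sqrt(2)*sqrt(y) (n(y) = sqrt(2*y) = sqrt(2)*sqrt(y))
C(B, I) = 0 (C(B, I) = B - B = 0)
C(18, 14)/n(3) = 0/((sqrt(2)*sqrt(3))) = 0/(sqrt(6)) = 0*(sqrt(6)/6) = 0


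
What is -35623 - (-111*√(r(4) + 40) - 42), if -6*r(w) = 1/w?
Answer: -35581 + 37*√5754/4 ≈ -34879.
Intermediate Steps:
r(w) = -1/(6*w)
-35623 - (-111*√(r(4) + 40) - 42) = -35623 - (-111*√(-⅙/4 + 40) - 42) = -35623 - (-111*√(-⅙*¼ + 40) - 42) = -35623 - (-111*√(-1/24 + 40) - 42) = -35623 - (-37*√5754/4 - 42) = -35623 - (-42 - 37*√5754/4) = -35623 + (42 + 37*√5754/4) = -35581 + 37*√5754/4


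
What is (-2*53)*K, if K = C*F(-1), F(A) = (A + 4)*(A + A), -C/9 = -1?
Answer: 5724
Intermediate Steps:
C = 9 (C = -9*(-1) = 9)
F(A) = 2*A*(4 + A) (F(A) = (4 + A)*(2*A) = 2*A*(4 + A))
K = -54 (K = 9*(2*(-1)*(4 - 1)) = 9*(2*(-1)*3) = 9*(-6) = -54)
(-2*53)*K = -2*53*(-54) = -106*(-54) = 5724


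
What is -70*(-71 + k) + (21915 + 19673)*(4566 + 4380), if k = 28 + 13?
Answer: 372048348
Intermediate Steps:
k = 41
-70*(-71 + k) + (21915 + 19673)*(4566 + 4380) = -70*(-71 + 41) + (21915 + 19673)*(4566 + 4380) = -70*(-30) + 41588*8946 = 2100 + 372046248 = 372048348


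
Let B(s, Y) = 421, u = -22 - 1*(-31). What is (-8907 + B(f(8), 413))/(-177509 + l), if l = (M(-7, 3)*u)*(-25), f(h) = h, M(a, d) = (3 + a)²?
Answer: 8486/181109 ≈ 0.046856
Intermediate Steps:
u = 9 (u = -22 + 31 = 9)
l = -3600 (l = ((3 - 7)²*9)*(-25) = ((-4)²*9)*(-25) = (16*9)*(-25) = 144*(-25) = -3600)
(-8907 + B(f(8), 413))/(-177509 + l) = (-8907 + 421)/(-177509 - 3600) = -8486/(-181109) = -8486*(-1/181109) = 8486/181109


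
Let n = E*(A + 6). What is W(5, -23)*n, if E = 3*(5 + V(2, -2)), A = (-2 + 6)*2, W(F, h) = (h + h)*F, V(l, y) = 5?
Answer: -96600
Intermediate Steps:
W(F, h) = 2*F*h (W(F, h) = (2*h)*F = 2*F*h)
A = 8 (A = 4*2 = 8)
E = 30 (E = 3*(5 + 5) = 3*10 = 30)
n = 420 (n = 30*(8 + 6) = 30*14 = 420)
W(5, -23)*n = (2*5*(-23))*420 = -230*420 = -96600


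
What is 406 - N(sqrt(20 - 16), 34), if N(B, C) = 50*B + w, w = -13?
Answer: 319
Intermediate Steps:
N(B, C) = -13 + 50*B (N(B, C) = 50*B - 13 = -13 + 50*B)
406 - N(sqrt(20 - 16), 34) = 406 - (-13 + 50*sqrt(20 - 16)) = 406 - (-13 + 50*sqrt(4)) = 406 - (-13 + 50*2) = 406 - (-13 + 100) = 406 - 1*87 = 406 - 87 = 319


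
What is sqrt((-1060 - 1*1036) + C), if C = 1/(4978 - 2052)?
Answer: I*sqrt(17944850770)/2926 ≈ 45.782*I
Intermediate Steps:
C = 1/2926 ≈ 0.00034176
sqrt((-1060 - 1*1036) + C) = sqrt((-1060 - 1*1036) + 1/2926) = sqrt((-1060 - 1036) + 1/2926) = sqrt(-2096 + 1/2926) = sqrt(-6132895/2926) = I*sqrt(17944850770)/2926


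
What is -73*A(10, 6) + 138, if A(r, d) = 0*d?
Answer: 138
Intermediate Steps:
A(r, d) = 0
-73*A(10, 6) + 138 = -73*0 + 138 = 0 + 138 = 138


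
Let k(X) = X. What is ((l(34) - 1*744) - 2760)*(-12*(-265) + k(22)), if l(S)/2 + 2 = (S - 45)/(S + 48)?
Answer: -460572478/41 ≈ -1.1233e+7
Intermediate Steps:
l(S) = -4 + 2*(-45 + S)/(48 + S) (l(S) = -4 + 2*((S - 45)/(S + 48)) = -4 + 2*((-45 + S)/(48 + S)) = -4 + 2*(-45 + S)/(48 + S))
((l(34) - 1*744) - 2760)*(-12*(-265) + k(22)) = ((2*(-141 - 1*34)/(48 + 34) - 1*744) - 2760)*(-12*(-265) + 22) = ((2*(-141 - 34)/82 - 744) - 2760)*(3180 + 22) = ((2*(1/82)*(-175) - 744) - 2760)*3202 = ((-175/41 - 744) - 2760)*3202 = (-30679/41 - 2760)*3202 = -143839/41*3202 = -460572478/41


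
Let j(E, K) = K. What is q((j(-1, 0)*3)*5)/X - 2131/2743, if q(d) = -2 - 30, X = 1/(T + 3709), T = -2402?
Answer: -114725363/2743 ≈ -41825.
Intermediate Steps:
X = 1/1307 (X = 1/(-2402 + 3709) = 1/1307 ≈ 0.00076511)
q(d) = -32
q((j(-1, 0)*3)*5)/X - 2131/2743 = -32/1/1307 - 2131/2743 = -32*1307 - 2131*1/2743 = -41824 - 2131/2743 = -114725363/2743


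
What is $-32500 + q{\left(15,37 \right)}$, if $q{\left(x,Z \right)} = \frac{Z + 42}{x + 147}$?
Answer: $- \frac{5264921}{162} \approx -32500.0$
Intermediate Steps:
$q{\left(x,Z \right)} = \frac{42 + Z}{147 + x}$
$-32500 + q{\left(15,37 \right)} = -32500 + \frac{42 + 37}{147 + 15} = -32500 + \frac{1}{162} \cdot 79 = -32500 + \frac{79}{162} = - \frac{5264921}{162}$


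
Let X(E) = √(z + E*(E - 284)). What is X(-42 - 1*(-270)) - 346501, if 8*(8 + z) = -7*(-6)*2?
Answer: -346501 + 11*I*√422/2 ≈ -3.465e+5 + 112.98*I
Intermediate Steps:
z = 5/2 (z = -8 + (-7*(-6)*2)/8 = -8 + (42*2)/8 = -8 + (⅛)*84 = -8 + 21/2 = 5/2 ≈ 2.5000)
X(E) = √(5/2 + E*(-284 + E)) (X(E) = √(5/2 + E*(E - 284)) = √(5/2 + E*(-284 + E)))
X(-42 - 1*(-270)) - 346501 = √(10 - 1136*(-42 - 1*(-270)) + 4*(-42 - 1*(-270))²)/2 - 346501 = √(10 - 1136*(-42 + 270) + 4*(-42 + 270)²)/2 - 346501 = √(10 - 1136*228 + 4*228²)/2 - 346501 = √(10 - 259008 + 4*51984)/2 - 346501 = √(10 - 259008 + 207936)/2 - 346501 = √(-51062)/2 - 346501 = (11*I*√422)/2 - 346501 = 11*I*√422/2 - 346501 = -346501 + 11*I*√422/2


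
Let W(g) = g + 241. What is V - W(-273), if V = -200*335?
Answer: -66968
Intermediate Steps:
V = -67000
W(g) = 241 + g
V - W(-273) = -67000 - (241 - 273) = -67000 - 1*(-32) = -67000 + 32 = -66968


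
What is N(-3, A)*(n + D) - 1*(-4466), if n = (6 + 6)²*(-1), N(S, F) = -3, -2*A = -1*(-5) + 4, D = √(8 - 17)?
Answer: 4898 - 9*I ≈ 4898.0 - 9.0*I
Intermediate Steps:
D = 3*I (D = √(-9) = 3*I ≈ 3.0*I)
A = -9/2 (A = -(-1*(-5) + 4)/2 = -(5 + 4)/2 = -½*9 = -9/2 ≈ -4.5000)
n = -144 (n = 12²*(-1) = 144*(-1) = -144)
N(-3, A)*(n + D) - 1*(-4466) = -3*(-144 + 3*I) - 1*(-4466) = (432 - 9*I) + 4466 = 4898 - 9*I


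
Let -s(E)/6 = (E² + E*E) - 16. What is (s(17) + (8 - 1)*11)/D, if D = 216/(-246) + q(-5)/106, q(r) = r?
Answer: 14320070/4021 ≈ 3561.3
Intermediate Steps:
s(E) = 96 - 12*E² (s(E) = -6*((E² + E*E) - 16) = -6*((E² + E²) - 16) = -6*(2*E² - 16) = -6*(-16 + 2*E²) = 96 - 12*E²)
D = -4021/4346 (D = 216/(-246) - 5/106 = 216*(-1/246) - 5*1/106 = -36/41 - 5/106 = -4021/4346 ≈ -0.92522)
(s(17) + (8 - 1)*11)/D = ((96 - 12*17²) + (8 - 1)*11)/(-4021/4346) = ((96 - 12*289) + 7*11)*(-4346/4021) = ((96 - 3468) + 77)*(-4346/4021) = (-3372 + 77)*(-4346/4021) = -3295*(-4346/4021) = 14320070/4021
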